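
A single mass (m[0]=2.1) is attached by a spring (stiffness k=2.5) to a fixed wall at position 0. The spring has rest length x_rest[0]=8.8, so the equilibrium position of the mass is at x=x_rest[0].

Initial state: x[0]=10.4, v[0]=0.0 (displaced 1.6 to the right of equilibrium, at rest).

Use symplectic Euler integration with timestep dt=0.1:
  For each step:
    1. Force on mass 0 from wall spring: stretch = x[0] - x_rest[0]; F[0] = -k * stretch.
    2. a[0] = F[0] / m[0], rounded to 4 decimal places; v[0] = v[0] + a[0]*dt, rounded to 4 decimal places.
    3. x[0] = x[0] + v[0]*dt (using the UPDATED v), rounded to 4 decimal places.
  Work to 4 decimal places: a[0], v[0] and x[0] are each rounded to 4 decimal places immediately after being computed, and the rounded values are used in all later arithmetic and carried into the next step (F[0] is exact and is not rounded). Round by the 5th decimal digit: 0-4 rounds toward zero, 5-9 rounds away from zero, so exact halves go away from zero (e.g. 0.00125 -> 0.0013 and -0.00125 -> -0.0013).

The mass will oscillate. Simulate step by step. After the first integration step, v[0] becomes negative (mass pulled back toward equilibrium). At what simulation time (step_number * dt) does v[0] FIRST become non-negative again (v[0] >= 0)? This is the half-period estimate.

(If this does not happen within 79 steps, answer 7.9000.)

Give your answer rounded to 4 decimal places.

Step 0: x=[10.4000] v=[0.0000]
Step 1: x=[10.3810] v=[-0.1905]
Step 2: x=[10.3431] v=[-0.3787]
Step 3: x=[10.2869] v=[-0.5624]
Step 4: x=[10.2130] v=[-0.7394]
Step 5: x=[10.1222] v=[-0.9076]
Step 6: x=[10.0157] v=[-1.0650]
Step 7: x=[9.8947] v=[-1.2097]
Step 8: x=[9.7607] v=[-1.3400]
Step 9: x=[9.6153] v=[-1.4544]
Step 10: x=[9.4602] v=[-1.5515]
Step 11: x=[9.2972] v=[-1.6301]
Step 12: x=[9.1283] v=[-1.6893]
Step 13: x=[8.9555] v=[-1.7284]
Step 14: x=[8.7808] v=[-1.7469]
Step 15: x=[8.6063] v=[-1.7446]
Step 16: x=[8.4342] v=[-1.7215]
Step 17: x=[8.2664] v=[-1.6780]
Step 18: x=[8.1050] v=[-1.6145]
Step 19: x=[7.9518] v=[-1.5318]
Step 20: x=[7.8087] v=[-1.4308]
Step 21: x=[7.6774] v=[-1.3128]
Step 22: x=[7.5595] v=[-1.1792]
Step 23: x=[7.4564] v=[-1.0315]
Step 24: x=[7.3692] v=[-0.8716]
Step 25: x=[7.2991] v=[-0.7013]
Step 26: x=[7.2468] v=[-0.5226]
Step 27: x=[7.2130] v=[-0.3377]
Step 28: x=[7.1981] v=[-0.1488]
Step 29: x=[7.2023] v=[0.0419]
First v>=0 after going negative at step 29, time=2.9000

Answer: 2.9000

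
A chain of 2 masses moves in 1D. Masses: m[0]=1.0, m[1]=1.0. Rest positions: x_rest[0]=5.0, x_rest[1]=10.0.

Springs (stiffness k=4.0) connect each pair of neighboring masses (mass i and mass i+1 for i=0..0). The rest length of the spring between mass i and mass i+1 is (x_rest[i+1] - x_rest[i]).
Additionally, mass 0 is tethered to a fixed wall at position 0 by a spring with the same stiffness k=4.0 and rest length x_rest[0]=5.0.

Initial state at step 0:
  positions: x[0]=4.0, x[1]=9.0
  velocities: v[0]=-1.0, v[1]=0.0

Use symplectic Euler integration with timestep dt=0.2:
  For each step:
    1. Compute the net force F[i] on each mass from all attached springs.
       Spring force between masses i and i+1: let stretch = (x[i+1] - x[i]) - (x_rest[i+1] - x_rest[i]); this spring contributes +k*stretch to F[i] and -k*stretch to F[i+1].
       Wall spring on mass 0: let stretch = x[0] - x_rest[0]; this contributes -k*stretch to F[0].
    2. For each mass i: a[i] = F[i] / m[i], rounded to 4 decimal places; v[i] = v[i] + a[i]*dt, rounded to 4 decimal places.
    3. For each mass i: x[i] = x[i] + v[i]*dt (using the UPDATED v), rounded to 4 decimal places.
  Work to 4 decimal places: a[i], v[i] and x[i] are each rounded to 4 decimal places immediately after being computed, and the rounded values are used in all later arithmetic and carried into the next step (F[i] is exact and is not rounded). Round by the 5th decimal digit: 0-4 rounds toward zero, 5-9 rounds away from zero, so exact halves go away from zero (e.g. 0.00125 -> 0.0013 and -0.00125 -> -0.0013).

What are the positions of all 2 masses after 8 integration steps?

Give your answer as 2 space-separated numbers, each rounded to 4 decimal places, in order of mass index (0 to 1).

Answer: 5.1392 10.2850

Derivation:
Step 0: x=[4.0000 9.0000] v=[-1.0000 0.0000]
Step 1: x=[3.9600 9.0000] v=[-0.2000 0.0000]
Step 2: x=[4.0928 8.9936] v=[0.6640 -0.0320]
Step 3: x=[4.3549 9.0031] v=[1.3104 0.0474]
Step 4: x=[4.6639 9.0689] v=[1.5450 0.3288]
Step 5: x=[4.9315 9.2299] v=[1.3379 0.8048]
Step 6: x=[5.0978 9.5031] v=[0.8314 1.3661]
Step 7: x=[5.1533 9.8715] v=[0.2774 1.8419]
Step 8: x=[5.1392 10.2850] v=[-0.0707 2.0673]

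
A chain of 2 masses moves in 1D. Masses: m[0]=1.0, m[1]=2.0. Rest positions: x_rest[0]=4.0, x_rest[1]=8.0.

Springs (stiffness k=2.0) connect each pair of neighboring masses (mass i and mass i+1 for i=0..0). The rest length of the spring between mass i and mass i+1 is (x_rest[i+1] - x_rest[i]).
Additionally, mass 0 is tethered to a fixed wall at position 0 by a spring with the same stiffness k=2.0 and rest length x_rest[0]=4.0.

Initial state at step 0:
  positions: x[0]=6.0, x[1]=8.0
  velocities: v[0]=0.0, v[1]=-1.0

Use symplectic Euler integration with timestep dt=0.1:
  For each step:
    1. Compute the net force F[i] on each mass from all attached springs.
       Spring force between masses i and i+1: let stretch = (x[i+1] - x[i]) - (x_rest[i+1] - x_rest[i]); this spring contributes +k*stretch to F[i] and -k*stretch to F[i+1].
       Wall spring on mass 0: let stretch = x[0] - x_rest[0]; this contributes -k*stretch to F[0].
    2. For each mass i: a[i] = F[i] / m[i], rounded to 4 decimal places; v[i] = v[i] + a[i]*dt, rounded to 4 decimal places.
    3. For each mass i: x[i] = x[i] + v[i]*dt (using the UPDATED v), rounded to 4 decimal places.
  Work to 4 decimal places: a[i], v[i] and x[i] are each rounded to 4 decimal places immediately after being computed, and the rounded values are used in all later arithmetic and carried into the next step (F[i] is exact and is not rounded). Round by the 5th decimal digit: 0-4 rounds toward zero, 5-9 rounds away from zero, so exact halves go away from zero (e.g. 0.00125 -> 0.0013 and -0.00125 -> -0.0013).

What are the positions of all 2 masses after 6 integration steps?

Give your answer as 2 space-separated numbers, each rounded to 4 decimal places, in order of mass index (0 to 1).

Step 0: x=[6.0000 8.0000] v=[0.0000 -1.0000]
Step 1: x=[5.9200 7.9200] v=[-0.8000 -0.8000]
Step 2: x=[5.7616 7.8600] v=[-1.5840 -0.6000]
Step 3: x=[5.5299 7.8190] v=[-2.3166 -0.4098]
Step 4: x=[5.2334 7.7951] v=[-2.9648 -0.2387]
Step 5: x=[4.8835 7.7856] v=[-3.4991 -0.0949]
Step 6: x=[4.4940 7.7871] v=[-3.8954 0.0149]

Answer: 4.4940 7.7871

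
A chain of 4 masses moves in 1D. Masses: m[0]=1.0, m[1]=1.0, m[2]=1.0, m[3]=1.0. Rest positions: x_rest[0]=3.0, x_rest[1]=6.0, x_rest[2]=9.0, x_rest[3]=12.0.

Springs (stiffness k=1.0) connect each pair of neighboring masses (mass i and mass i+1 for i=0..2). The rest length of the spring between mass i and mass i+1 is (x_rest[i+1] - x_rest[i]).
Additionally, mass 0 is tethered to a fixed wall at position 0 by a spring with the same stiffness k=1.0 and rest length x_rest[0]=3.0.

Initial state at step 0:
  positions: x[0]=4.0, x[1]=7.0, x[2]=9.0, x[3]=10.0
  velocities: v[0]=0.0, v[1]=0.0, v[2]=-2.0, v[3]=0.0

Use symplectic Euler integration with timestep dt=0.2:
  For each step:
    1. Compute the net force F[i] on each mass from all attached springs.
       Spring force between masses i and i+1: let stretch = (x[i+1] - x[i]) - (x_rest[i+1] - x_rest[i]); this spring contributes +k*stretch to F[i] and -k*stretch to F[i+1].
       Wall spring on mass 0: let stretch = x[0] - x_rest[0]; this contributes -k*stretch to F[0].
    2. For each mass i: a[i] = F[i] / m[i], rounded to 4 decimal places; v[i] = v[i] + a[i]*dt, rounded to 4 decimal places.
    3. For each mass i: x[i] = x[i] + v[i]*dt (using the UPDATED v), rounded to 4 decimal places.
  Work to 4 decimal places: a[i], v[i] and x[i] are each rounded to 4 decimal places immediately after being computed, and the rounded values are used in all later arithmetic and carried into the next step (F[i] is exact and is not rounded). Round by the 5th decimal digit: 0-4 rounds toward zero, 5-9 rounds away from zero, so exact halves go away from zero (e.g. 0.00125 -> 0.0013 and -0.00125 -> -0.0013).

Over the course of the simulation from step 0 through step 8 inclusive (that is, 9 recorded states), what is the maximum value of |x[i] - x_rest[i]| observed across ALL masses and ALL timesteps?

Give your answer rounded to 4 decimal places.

Answer: 2.0618

Derivation:
Step 0: x=[4.0000 7.0000 9.0000 10.0000] v=[0.0000 0.0000 -2.0000 0.0000]
Step 1: x=[3.9600 6.9600 8.5600 10.0800] v=[-0.2000 -0.2000 -2.2000 0.4000]
Step 2: x=[3.8816 6.8640 8.1168 10.2192] v=[-0.3920 -0.4800 -2.2160 0.6960]
Step 3: x=[3.7672 6.6988 7.7076 10.3943] v=[-0.5718 -0.8259 -2.0461 0.8755]
Step 4: x=[3.6194 6.4567 7.3655 10.5819] v=[-0.7389 -1.2105 -1.7105 0.9382]
Step 5: x=[3.4403 6.1375 7.1157 10.7609] v=[-0.8953 -1.5962 -1.2490 0.8949]
Step 6: x=[3.2315 5.7495 6.9726 10.9141] v=[-1.0439 -1.9400 -0.7156 0.7659]
Step 7: x=[2.9942 5.3097 6.9382 11.0296] v=[-1.1866 -2.1990 -0.1719 0.5776]
Step 8: x=[2.7297 4.8424 7.0023 11.1015] v=[-1.3223 -2.3364 0.3207 0.3593]
Max displacement = 2.0618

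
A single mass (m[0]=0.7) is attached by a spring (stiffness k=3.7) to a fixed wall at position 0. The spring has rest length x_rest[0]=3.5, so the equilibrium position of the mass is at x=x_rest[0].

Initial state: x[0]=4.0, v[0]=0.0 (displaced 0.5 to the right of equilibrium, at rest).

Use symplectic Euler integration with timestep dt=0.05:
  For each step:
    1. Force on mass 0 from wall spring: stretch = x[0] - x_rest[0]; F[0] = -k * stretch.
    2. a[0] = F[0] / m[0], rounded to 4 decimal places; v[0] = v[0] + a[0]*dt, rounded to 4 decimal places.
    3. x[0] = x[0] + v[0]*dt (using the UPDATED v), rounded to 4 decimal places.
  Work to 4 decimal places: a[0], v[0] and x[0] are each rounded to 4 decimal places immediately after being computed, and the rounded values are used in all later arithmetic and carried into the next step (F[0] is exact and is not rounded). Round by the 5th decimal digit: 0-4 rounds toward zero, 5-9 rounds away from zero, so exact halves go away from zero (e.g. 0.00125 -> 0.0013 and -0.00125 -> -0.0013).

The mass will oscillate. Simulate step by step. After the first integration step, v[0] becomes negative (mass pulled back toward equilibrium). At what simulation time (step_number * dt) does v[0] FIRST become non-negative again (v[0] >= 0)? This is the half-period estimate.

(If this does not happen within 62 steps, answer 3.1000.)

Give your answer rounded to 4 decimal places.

Step 0: x=[4.0000] v=[0.0000]
Step 1: x=[3.9934] v=[-0.1321]
Step 2: x=[3.9803] v=[-0.2625]
Step 3: x=[3.9608] v=[-0.3894]
Step 4: x=[3.9352] v=[-0.5112]
Step 5: x=[3.9039] v=[-0.6262]
Step 6: x=[3.8673] v=[-0.7329]
Step 7: x=[3.8258] v=[-0.8300]
Step 8: x=[3.7800] v=[-0.9161]
Step 9: x=[3.7305] v=[-0.9901]
Step 10: x=[3.6780] v=[-1.0510]
Step 11: x=[3.6231] v=[-1.0980]
Step 12: x=[3.5666] v=[-1.1305]
Step 13: x=[3.5092] v=[-1.1481]
Step 14: x=[3.4517] v=[-1.1505]
Step 15: x=[3.3948] v=[-1.1377]
Step 16: x=[3.3393] v=[-1.1099]
Step 17: x=[3.2859] v=[-1.0674]
Step 18: x=[3.2354] v=[-1.0108]
Step 19: x=[3.1884] v=[-0.9409]
Step 20: x=[3.1455] v=[-0.8586]
Step 21: x=[3.1073] v=[-0.7649]
Step 22: x=[3.0742] v=[-0.6611]
Step 23: x=[3.0468] v=[-0.5486]
Step 24: x=[3.0254] v=[-0.4288]
Step 25: x=[3.0102] v=[-0.3034]
Step 26: x=[3.0015] v=[-0.1740]
Step 27: x=[2.9994] v=[-0.0423]
Step 28: x=[3.0039] v=[0.0900]
First v>=0 after going negative at step 28, time=1.4000

Answer: 1.4000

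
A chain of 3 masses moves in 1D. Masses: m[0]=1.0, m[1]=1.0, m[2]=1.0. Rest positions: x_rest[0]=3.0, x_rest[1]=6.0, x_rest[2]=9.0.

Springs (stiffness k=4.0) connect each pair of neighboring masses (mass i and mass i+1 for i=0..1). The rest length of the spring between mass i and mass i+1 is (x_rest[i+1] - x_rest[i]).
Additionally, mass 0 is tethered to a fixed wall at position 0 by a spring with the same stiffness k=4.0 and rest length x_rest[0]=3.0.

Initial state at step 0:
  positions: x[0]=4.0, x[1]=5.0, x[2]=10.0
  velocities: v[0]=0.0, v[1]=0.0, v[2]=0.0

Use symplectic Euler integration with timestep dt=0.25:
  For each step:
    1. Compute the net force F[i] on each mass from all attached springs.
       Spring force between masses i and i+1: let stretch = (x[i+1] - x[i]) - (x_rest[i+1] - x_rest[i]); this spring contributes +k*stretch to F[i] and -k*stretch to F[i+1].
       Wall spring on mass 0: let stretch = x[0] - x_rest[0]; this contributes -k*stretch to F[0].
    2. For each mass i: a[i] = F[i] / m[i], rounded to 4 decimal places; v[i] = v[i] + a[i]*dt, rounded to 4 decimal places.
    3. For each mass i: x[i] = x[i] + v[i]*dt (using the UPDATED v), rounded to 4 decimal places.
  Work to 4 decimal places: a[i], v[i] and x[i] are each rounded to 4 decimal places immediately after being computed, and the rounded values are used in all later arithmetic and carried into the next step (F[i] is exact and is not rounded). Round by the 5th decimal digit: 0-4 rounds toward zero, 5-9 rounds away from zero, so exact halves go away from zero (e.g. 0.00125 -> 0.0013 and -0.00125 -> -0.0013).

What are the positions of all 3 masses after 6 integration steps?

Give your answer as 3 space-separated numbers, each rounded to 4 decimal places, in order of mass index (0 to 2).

Step 0: x=[4.0000 5.0000 10.0000] v=[0.0000 0.0000 0.0000]
Step 1: x=[3.2500 6.0000 9.5000] v=[-3.0000 4.0000 -2.0000]
Step 2: x=[2.3750 7.1875 8.8750] v=[-3.5000 4.7500 -2.5000]
Step 3: x=[2.1094 7.5938 8.5781] v=[-1.0625 1.6250 -1.1875]
Step 4: x=[2.6875 6.8750 8.7852] v=[2.3125 -2.8751 0.8282]
Step 5: x=[3.6406 5.5869 9.2647] v=[3.8125 -5.1524 1.9180]
Step 6: x=[4.1702 4.7317 9.5748] v=[2.1182 -3.4209 1.2402]

Answer: 4.1702 4.7317 9.5748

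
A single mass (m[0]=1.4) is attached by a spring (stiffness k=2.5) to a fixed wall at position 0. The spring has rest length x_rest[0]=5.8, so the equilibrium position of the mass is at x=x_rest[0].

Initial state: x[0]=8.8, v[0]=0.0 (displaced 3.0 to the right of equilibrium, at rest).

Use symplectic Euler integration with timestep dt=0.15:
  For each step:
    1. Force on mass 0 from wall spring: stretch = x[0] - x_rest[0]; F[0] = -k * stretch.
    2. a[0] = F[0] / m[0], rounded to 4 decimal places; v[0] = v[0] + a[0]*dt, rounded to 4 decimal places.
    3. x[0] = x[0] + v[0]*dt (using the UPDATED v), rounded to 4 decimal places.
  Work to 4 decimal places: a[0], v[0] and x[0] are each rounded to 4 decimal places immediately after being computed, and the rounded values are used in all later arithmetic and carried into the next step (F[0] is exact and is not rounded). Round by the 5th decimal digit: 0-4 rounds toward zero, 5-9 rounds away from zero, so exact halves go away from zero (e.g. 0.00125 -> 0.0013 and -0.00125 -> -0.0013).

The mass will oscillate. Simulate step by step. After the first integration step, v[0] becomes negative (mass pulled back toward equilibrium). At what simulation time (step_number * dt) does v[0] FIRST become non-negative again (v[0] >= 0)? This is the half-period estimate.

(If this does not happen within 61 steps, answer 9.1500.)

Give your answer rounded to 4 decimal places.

Answer: 2.4000

Derivation:
Step 0: x=[8.8000] v=[0.0000]
Step 1: x=[8.6795] v=[-0.8036]
Step 2: x=[8.4433] v=[-1.5749]
Step 3: x=[8.1009] v=[-2.2829]
Step 4: x=[7.6660] v=[-2.8992]
Step 5: x=[7.1562] v=[-3.3990]
Step 6: x=[6.5919] v=[-3.7623]
Step 7: x=[5.9957] v=[-3.9744]
Step 8: x=[5.3917] v=[-4.0268]
Step 9: x=[4.8041] v=[-3.9174]
Step 10: x=[4.2565] v=[-3.6506]
Step 11: x=[3.7709] v=[-3.2372]
Step 12: x=[3.3668] v=[-2.6937]
Step 13: x=[3.0605] v=[-2.0420]
Step 14: x=[2.8643] v=[-1.3082]
Step 15: x=[2.7860] v=[-0.5219]
Step 16: x=[2.8288] v=[0.2854]
First v>=0 after going negative at step 16, time=2.4000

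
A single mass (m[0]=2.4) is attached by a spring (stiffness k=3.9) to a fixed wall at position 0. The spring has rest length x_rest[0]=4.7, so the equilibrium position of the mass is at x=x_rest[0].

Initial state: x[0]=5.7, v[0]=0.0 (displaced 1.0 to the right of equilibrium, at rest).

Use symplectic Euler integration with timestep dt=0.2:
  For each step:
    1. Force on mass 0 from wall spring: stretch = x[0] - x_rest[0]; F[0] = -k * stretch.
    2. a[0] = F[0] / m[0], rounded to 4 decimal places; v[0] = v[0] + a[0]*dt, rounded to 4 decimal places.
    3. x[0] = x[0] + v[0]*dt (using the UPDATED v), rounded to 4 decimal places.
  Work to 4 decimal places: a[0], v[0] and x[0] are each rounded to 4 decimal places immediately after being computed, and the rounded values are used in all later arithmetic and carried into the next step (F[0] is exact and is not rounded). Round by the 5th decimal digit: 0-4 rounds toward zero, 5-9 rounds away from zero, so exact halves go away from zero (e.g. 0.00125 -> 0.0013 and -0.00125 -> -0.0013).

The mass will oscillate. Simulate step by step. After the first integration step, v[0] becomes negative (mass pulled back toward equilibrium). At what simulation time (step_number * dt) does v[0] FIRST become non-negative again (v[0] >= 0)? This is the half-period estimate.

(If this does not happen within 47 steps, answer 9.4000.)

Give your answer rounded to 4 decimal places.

Step 0: x=[5.7000] v=[0.0000]
Step 1: x=[5.6350] v=[-0.3250]
Step 2: x=[5.5092] v=[-0.6289]
Step 3: x=[5.3308] v=[-0.8919]
Step 4: x=[5.1114] v=[-1.0969]
Step 5: x=[4.8653] v=[-1.2306]
Step 6: x=[4.6084] v=[-1.2843]
Step 7: x=[4.3575] v=[-1.2545]
Step 8: x=[4.1289] v=[-1.1432]
Step 9: x=[3.9374] v=[-0.9576]
Step 10: x=[3.7954] v=[-0.7098]
Step 11: x=[3.7122] v=[-0.4158]
Step 12: x=[3.6932] v=[-0.0948]
Step 13: x=[3.7397] v=[0.2324]
First v>=0 after going negative at step 13, time=2.6000

Answer: 2.6000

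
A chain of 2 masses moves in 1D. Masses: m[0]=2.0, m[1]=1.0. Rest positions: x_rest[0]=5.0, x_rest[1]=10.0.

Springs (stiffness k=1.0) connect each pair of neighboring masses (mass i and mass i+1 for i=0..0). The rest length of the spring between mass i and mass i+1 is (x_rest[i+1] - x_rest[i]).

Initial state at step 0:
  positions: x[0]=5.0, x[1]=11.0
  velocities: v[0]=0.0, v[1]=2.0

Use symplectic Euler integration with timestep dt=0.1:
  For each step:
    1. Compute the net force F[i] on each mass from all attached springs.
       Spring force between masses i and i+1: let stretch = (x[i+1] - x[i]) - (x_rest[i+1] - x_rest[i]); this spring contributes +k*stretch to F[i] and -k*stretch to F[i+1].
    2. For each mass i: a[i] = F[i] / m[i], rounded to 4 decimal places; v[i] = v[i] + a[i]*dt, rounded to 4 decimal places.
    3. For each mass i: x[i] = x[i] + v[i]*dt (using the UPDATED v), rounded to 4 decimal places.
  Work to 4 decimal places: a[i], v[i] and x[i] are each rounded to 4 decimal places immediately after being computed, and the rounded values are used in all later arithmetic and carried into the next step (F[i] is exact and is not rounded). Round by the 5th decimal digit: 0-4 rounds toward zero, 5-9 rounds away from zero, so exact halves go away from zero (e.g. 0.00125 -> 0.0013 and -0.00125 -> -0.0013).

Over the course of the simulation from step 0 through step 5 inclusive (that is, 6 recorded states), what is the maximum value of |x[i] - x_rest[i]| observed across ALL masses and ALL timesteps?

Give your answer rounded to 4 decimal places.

Step 0: x=[5.0000 11.0000] v=[0.0000 2.0000]
Step 1: x=[5.0050 11.1900] v=[0.0500 1.9000]
Step 2: x=[5.0159 11.3682] v=[0.1093 1.7815]
Step 3: x=[5.0336 11.5328] v=[0.1769 1.6463]
Step 4: x=[5.0588 11.6824] v=[0.2519 1.4964]
Step 5: x=[5.0921 11.8158] v=[0.3331 1.3340]
Max displacement = 1.8158

Answer: 1.8158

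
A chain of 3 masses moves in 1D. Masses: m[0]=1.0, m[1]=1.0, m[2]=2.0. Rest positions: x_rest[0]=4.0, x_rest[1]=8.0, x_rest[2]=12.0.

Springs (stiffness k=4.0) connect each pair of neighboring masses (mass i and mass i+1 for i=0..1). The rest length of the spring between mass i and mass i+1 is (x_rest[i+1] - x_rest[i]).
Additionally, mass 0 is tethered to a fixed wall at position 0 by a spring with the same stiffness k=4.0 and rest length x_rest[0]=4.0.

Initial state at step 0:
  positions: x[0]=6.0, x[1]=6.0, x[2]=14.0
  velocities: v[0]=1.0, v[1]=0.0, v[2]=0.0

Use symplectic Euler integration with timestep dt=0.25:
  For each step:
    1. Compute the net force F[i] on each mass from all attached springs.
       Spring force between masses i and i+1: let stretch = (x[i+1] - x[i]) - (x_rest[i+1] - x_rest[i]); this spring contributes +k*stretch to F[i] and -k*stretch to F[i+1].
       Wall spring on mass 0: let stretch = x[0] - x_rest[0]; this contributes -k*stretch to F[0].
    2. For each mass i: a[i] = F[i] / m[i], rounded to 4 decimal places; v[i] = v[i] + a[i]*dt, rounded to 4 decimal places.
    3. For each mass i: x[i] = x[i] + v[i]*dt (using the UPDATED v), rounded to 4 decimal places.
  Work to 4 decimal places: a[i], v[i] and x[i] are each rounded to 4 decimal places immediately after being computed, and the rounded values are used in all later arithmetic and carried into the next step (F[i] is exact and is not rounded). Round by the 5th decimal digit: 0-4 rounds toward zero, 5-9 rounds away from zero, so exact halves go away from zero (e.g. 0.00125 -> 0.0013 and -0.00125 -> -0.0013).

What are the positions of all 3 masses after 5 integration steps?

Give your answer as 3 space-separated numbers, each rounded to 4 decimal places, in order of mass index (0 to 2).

Step 0: x=[6.0000 6.0000 14.0000] v=[1.0000 0.0000 0.0000]
Step 1: x=[4.7500 8.0000 13.5000] v=[-5.0000 8.0000 -2.0000]
Step 2: x=[3.1250 10.5625 12.8125] v=[-6.5000 10.2500 -2.7500]
Step 3: x=[2.5781 11.8281 12.3438] v=[-2.1875 5.0625 -1.8750]
Step 4: x=[3.6992 10.9102 12.3106] v=[4.4844 -3.6718 -0.1329]
Step 5: x=[5.6983 8.5396 12.6023] v=[7.9962 -9.4824 1.1669]

Answer: 5.6983 8.5396 12.6023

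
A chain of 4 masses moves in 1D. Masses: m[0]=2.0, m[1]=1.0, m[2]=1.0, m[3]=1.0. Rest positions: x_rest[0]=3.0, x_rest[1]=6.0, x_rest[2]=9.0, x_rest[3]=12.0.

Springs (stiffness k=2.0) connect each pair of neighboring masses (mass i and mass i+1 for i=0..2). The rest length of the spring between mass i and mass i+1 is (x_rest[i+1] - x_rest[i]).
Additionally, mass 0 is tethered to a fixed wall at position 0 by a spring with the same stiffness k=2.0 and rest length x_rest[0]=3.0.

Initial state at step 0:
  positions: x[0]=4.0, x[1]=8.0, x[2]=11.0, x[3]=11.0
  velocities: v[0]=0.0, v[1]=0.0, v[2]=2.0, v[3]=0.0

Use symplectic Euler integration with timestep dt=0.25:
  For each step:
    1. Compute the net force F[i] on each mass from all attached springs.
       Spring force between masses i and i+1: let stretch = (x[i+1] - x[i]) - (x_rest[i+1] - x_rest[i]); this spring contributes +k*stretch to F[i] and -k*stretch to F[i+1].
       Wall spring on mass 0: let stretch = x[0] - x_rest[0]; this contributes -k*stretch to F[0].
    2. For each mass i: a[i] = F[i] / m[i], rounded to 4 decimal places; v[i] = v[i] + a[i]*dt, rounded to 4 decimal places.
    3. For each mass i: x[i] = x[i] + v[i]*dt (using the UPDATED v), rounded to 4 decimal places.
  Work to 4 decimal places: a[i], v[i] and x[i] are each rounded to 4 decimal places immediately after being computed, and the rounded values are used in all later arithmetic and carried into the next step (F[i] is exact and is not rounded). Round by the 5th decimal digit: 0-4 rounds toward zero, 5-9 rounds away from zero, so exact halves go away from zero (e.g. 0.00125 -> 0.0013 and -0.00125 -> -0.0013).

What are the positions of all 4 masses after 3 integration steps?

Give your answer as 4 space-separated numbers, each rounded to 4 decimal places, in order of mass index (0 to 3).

Answer: 3.9649 7.4092 10.3770 13.0352

Derivation:
Step 0: x=[4.0000 8.0000 11.0000 11.0000] v=[0.0000 0.0000 2.0000 0.0000]
Step 1: x=[4.0000 7.8750 11.1250 11.3750] v=[0.0000 -0.5000 0.5000 1.5000]
Step 2: x=[3.9922 7.6719 10.8750 12.0938] v=[-0.0313 -0.8125 -1.0000 2.8750]
Step 3: x=[3.9649 7.4092 10.3770 13.0352] v=[-0.1094 -1.0508 -1.9922 3.7656]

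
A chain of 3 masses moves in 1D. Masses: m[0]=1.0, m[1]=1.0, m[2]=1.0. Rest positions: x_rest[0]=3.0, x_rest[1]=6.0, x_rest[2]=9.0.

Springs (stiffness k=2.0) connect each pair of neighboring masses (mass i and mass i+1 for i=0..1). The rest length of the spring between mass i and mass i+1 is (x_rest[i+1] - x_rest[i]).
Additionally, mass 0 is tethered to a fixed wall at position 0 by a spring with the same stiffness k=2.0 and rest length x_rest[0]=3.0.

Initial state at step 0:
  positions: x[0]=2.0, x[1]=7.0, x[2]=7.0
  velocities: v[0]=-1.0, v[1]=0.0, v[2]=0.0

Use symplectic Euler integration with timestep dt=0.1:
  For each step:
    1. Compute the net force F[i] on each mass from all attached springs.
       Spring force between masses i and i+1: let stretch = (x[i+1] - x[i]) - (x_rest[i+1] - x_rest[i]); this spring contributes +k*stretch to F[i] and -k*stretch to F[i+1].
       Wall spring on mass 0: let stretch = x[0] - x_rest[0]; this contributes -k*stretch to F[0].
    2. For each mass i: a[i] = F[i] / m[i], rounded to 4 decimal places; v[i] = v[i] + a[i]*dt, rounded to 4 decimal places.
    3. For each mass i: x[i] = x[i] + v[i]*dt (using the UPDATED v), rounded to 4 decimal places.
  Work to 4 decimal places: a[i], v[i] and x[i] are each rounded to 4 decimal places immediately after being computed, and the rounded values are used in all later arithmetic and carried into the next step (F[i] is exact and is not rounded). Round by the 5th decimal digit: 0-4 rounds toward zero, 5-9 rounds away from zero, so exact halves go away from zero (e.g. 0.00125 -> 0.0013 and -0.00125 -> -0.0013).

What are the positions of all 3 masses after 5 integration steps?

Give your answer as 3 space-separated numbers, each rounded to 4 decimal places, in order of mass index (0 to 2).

Answer: 2.3302 5.6762 7.7925

Derivation:
Step 0: x=[2.0000 7.0000 7.0000] v=[-1.0000 0.0000 0.0000]
Step 1: x=[1.9600 6.9000 7.0600] v=[-0.4000 -1.0000 0.6000]
Step 2: x=[1.9796 6.7044 7.1768] v=[0.1960 -1.9560 1.1680]
Step 3: x=[2.0541 6.4238 7.3442] v=[0.7450 -2.8065 1.6735]
Step 4: x=[2.1749 6.0742 7.5531] v=[1.2081 -3.4964 2.0894]
Step 5: x=[2.3302 5.6762 7.7925] v=[1.5530 -3.9805 2.3936]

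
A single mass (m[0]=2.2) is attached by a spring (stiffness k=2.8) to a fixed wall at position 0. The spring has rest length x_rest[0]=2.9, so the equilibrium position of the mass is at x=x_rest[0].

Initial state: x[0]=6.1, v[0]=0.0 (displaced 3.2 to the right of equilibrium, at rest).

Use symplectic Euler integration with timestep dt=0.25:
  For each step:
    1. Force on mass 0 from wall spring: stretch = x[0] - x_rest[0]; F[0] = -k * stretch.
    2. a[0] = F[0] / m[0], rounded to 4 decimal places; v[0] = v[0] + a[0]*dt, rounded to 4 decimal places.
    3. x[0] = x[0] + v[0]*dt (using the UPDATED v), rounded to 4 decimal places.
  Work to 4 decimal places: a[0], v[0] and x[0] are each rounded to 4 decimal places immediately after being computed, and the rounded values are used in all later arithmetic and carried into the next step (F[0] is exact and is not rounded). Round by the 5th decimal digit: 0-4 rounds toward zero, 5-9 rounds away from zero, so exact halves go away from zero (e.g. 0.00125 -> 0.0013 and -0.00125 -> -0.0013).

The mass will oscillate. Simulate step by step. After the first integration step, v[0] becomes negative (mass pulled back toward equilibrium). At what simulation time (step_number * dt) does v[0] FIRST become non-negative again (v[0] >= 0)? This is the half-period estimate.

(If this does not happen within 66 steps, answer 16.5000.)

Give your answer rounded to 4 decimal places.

Answer: 3.0000

Derivation:
Step 0: x=[6.1000] v=[0.0000]
Step 1: x=[5.8455] v=[-1.0182]
Step 2: x=[5.3567] v=[-1.9554]
Step 3: x=[4.6724] v=[-2.7371]
Step 4: x=[3.8471] v=[-3.3011]
Step 5: x=[2.9465] v=[-3.6025]
Step 6: x=[2.0422] v=[-3.6173]
Step 7: x=[1.2061] v=[-3.3444]
Step 8: x=[0.5048] v=[-2.8054]
Step 9: x=[-0.0060] v=[-2.0433]
Step 10: x=[-0.2857] v=[-1.1187]
Step 11: x=[-0.3120] v=[-0.1051]
Step 12: x=[-0.0828] v=[0.9169]
First v>=0 after going negative at step 12, time=3.0000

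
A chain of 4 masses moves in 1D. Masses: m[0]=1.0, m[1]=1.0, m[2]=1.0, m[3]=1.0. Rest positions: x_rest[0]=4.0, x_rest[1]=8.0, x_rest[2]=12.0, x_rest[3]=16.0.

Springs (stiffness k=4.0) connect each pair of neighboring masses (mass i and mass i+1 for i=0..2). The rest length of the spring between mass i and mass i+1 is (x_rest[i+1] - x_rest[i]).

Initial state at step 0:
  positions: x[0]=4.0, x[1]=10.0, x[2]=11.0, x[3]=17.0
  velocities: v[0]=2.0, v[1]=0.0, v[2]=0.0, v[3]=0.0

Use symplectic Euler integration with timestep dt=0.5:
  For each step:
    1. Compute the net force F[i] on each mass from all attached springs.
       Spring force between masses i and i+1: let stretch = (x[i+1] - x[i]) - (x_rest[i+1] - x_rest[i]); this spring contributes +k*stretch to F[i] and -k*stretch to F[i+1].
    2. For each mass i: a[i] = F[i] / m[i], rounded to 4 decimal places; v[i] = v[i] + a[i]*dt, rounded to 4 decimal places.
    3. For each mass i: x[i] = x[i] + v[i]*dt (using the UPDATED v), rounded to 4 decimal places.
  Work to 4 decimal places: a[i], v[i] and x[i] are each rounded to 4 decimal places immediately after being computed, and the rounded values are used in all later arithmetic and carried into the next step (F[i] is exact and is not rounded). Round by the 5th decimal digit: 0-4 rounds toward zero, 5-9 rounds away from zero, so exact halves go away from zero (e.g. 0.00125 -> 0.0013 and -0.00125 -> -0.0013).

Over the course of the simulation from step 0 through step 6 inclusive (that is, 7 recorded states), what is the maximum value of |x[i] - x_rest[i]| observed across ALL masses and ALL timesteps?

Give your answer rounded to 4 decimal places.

Answer: 6.0000

Derivation:
Step 0: x=[4.0000 10.0000 11.0000 17.0000] v=[2.0000 0.0000 0.0000 0.0000]
Step 1: x=[7.0000 5.0000 16.0000 15.0000] v=[6.0000 -10.0000 10.0000 -4.0000]
Step 2: x=[4.0000 13.0000 9.0000 18.0000] v=[-6.0000 16.0000 -14.0000 6.0000]
Step 3: x=[6.0000 8.0000 15.0000 16.0000] v=[4.0000 -10.0000 12.0000 -4.0000]
Step 4: x=[6.0000 8.0000 15.0000 17.0000] v=[0.0000 0.0000 0.0000 2.0000]
Step 5: x=[4.0000 13.0000 10.0000 20.0000] v=[-4.0000 10.0000 -10.0000 6.0000]
Step 6: x=[7.0000 6.0000 18.0000 17.0000] v=[6.0000 -14.0000 16.0000 -6.0000]
Max displacement = 6.0000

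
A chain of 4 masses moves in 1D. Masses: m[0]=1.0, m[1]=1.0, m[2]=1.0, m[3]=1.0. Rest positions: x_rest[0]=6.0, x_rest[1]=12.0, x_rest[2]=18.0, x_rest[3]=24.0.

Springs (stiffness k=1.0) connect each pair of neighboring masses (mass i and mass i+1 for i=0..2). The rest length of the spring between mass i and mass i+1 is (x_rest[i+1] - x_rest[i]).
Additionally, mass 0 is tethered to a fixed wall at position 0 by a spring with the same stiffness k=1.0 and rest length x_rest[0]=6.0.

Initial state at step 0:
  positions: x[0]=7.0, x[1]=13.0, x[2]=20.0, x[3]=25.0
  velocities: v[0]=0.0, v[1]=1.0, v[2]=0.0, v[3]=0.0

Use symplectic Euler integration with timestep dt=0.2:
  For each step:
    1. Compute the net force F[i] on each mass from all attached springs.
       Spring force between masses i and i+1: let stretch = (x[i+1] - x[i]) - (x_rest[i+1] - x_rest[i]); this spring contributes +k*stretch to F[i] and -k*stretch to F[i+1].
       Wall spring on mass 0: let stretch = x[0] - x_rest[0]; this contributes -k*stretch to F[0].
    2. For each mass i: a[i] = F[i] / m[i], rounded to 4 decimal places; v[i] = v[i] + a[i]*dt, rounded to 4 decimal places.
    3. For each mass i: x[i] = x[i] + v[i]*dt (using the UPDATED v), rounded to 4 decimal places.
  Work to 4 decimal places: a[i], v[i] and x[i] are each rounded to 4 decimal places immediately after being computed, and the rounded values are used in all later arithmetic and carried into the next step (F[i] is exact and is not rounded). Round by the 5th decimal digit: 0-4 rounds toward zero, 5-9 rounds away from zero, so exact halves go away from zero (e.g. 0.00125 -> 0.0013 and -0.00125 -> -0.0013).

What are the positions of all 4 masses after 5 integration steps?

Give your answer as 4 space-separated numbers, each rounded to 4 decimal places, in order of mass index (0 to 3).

Answer: 6.6838 14.0708 19.2363 25.4537

Derivation:
Step 0: x=[7.0000 13.0000 20.0000 25.0000] v=[0.0000 1.0000 0.0000 0.0000]
Step 1: x=[6.9600 13.2400 19.9200 25.0400] v=[-0.2000 1.2000 -0.4000 0.2000]
Step 2: x=[6.8928 13.4960 19.7776 25.1152] v=[-0.3360 1.2800 -0.7120 0.3760]
Step 3: x=[6.8140 13.7391 19.5974 25.2169] v=[-0.3939 1.2157 -0.9008 0.5085]
Step 4: x=[6.7397 13.9396 19.4077 25.3338] v=[-0.3717 1.0023 -0.9486 0.5846]
Step 5: x=[6.6838 14.0708 19.2363 25.4537] v=[-0.2797 0.6559 -0.8570 0.5994]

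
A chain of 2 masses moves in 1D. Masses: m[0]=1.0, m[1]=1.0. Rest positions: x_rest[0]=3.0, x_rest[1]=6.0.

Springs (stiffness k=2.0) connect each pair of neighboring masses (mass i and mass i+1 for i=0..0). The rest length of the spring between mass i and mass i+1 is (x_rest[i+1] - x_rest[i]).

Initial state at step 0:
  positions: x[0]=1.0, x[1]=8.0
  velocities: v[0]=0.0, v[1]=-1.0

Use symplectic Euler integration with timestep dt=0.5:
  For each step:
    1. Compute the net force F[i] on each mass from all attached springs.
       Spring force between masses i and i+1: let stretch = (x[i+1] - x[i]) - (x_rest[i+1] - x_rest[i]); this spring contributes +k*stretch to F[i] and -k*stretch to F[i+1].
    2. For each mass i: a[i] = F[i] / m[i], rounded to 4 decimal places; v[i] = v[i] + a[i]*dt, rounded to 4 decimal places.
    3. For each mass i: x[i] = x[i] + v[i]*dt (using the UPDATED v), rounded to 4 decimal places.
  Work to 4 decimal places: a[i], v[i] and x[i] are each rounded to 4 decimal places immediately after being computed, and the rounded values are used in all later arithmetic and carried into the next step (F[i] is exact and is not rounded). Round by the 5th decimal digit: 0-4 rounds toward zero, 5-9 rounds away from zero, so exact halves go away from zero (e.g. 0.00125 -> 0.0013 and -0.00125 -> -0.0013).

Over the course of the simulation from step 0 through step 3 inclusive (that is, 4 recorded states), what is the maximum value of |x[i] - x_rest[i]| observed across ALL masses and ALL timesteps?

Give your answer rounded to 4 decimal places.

Step 0: x=[1.0000 8.0000] v=[0.0000 -1.0000]
Step 1: x=[3.0000 5.5000] v=[4.0000 -5.0000]
Step 2: x=[4.7500 3.2500] v=[3.5000 -4.5000]
Step 3: x=[4.2500 3.2500] v=[-1.0000 0.0000]
Max displacement = 2.7500

Answer: 2.7500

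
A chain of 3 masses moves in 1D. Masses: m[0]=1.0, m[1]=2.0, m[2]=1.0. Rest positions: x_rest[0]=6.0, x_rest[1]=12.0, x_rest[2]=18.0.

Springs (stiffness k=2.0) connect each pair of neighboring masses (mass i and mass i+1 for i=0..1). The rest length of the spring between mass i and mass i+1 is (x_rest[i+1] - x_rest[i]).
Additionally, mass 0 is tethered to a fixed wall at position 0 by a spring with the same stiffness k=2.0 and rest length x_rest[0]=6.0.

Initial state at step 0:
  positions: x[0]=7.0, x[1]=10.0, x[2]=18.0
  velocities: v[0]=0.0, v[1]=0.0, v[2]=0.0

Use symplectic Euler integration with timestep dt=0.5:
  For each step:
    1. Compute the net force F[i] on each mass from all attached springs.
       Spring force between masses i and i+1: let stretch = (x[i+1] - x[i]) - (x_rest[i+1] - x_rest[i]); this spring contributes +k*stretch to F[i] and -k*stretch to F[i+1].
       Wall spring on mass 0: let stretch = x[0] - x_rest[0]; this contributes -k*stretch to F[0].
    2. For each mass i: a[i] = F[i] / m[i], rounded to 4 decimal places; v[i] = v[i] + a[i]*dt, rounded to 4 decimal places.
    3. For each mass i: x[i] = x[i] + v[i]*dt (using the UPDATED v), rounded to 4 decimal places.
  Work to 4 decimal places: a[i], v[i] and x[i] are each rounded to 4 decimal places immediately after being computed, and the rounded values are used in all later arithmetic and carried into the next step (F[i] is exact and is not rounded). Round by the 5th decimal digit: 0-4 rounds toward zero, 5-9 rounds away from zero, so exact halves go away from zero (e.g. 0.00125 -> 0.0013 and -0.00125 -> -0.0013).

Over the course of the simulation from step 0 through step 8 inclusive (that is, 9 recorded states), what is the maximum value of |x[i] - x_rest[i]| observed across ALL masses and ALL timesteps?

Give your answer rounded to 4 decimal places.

Step 0: x=[7.0000 10.0000 18.0000] v=[0.0000 0.0000 0.0000]
Step 1: x=[5.0000 11.2500 17.0000] v=[-4.0000 2.5000 -2.0000]
Step 2: x=[3.6250 12.3750 16.1250] v=[-2.7500 2.2500 -1.7500]
Step 3: x=[4.8125 12.2500 16.3750] v=[2.3750 -0.2500 0.5000]
Step 4: x=[7.3125 11.2969 17.5625] v=[5.0000 -1.9063 2.3750]
Step 5: x=[8.1485 10.9141 18.6172] v=[1.6719 -0.7657 2.1094]
Step 6: x=[6.2930 11.7657 18.8204] v=[-3.7110 1.7031 0.4063]
Step 7: x=[4.0274 13.0128 18.4962] v=[-4.5313 2.4941 -0.6484]
Step 8: x=[4.2408 13.3844 18.4303] v=[0.4267 0.7431 -0.1318]
Max displacement = 2.3750

Answer: 2.3750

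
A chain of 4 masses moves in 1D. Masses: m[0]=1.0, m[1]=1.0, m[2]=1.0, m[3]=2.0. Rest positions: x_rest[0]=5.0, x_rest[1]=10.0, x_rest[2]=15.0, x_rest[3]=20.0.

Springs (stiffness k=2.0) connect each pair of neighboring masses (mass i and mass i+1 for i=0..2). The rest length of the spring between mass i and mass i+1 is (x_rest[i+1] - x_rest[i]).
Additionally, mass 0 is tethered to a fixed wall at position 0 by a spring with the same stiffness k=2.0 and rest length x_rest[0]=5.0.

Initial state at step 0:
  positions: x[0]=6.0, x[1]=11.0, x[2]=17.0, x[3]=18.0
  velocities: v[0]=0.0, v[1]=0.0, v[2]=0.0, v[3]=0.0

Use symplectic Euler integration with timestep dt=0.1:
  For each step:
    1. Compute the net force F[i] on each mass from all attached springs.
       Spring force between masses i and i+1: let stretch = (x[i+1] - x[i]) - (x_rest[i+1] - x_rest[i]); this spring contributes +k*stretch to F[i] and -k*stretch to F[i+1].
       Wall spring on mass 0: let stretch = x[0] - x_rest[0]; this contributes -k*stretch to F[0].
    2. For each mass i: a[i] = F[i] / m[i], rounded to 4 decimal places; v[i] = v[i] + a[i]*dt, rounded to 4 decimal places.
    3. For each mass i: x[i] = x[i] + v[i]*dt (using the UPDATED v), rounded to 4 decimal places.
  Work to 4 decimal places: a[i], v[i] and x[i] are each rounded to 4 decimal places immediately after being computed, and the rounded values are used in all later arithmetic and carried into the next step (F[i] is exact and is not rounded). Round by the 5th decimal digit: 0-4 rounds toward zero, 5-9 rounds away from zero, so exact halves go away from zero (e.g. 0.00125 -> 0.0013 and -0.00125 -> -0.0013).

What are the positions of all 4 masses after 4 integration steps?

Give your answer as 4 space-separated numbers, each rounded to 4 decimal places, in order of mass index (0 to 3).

Answer: 5.8172 11.1538 16.0759 18.3795

Derivation:
Step 0: x=[6.0000 11.0000 17.0000 18.0000] v=[0.0000 0.0000 0.0000 0.0000]
Step 1: x=[5.9800 11.0200 16.9000 18.0400] v=[-0.2000 0.2000 -1.0000 0.4000]
Step 2: x=[5.9412 11.0568 16.7052 18.1186] v=[-0.3880 0.3680 -1.9480 0.7860]
Step 3: x=[5.8859 11.1043 16.4257 18.2331] v=[-0.5531 0.4746 -2.7950 1.1447]
Step 4: x=[5.8172 11.1538 16.0759 18.3795] v=[-0.6866 0.4952 -3.4978 1.4640]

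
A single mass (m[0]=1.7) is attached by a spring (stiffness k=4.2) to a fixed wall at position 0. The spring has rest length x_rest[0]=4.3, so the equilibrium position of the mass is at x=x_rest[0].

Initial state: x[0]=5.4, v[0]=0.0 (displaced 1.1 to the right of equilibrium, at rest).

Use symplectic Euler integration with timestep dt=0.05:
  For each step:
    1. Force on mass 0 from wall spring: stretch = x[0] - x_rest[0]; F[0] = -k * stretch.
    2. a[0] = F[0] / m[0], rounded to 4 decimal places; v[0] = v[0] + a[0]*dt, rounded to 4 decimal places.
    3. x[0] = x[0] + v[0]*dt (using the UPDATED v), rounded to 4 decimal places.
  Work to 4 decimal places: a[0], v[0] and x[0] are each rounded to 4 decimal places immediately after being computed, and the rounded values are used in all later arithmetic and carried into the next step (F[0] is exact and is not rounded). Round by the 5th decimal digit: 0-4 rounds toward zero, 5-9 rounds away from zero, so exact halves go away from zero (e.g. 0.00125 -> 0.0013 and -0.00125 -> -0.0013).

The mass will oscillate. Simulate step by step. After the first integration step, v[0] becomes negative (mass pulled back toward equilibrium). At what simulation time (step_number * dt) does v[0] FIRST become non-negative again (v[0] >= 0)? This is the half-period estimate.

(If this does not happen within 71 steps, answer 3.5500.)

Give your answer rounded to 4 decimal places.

Step 0: x=[5.4000] v=[0.0000]
Step 1: x=[5.3932] v=[-0.1359]
Step 2: x=[5.3797] v=[-0.2709]
Step 3: x=[5.3595] v=[-0.4043]
Step 4: x=[5.3327] v=[-0.5352]
Step 5: x=[5.2996] v=[-0.6628]
Step 6: x=[5.2603] v=[-0.7863]
Step 7: x=[5.2151] v=[-0.9049]
Step 8: x=[5.1642] v=[-1.0179]
Step 9: x=[5.1080] v=[-1.1247]
Step 10: x=[5.0468] v=[-1.2245]
Step 11: x=[4.9810] v=[-1.3168]
Step 12: x=[4.9110] v=[-1.4009]
Step 13: x=[4.8372] v=[-1.4764]
Step 14: x=[4.7601] v=[-1.5428]
Step 15: x=[4.6801] v=[-1.5996]
Step 16: x=[4.5978] v=[-1.6466]
Step 17: x=[4.5136] v=[-1.6834]
Step 18: x=[4.4281] v=[-1.7098]
Step 19: x=[4.3418] v=[-1.7256]
Step 20: x=[4.2553] v=[-1.7308]
Step 21: x=[4.1690] v=[-1.7253]
Step 22: x=[4.0835] v=[-1.7091]
Step 23: x=[3.9994] v=[-1.6824]
Step 24: x=[3.9171] v=[-1.6453]
Step 25: x=[3.8372] v=[-1.5980]
Step 26: x=[3.7602] v=[-1.5408]
Step 27: x=[3.6865] v=[-1.4741]
Step 28: x=[3.6166] v=[-1.3983]
Step 29: x=[3.5509] v=[-1.3139]
Step 30: x=[3.4898] v=[-1.2214]
Step 31: x=[3.4337] v=[-1.1213]
Step 32: x=[3.3830] v=[-1.0143]
Step 33: x=[3.3380] v=[-0.9010]
Step 34: x=[3.2989] v=[-0.7822]
Step 35: x=[3.2660] v=[-0.6585]
Step 36: x=[3.2395] v=[-0.5308]
Step 37: x=[3.2195] v=[-0.3998]
Step 38: x=[3.2062] v=[-0.2663]
Step 39: x=[3.1996] v=[-0.1312]
Step 40: x=[3.1998] v=[0.0047]
First v>=0 after going negative at step 40, time=2.0000

Answer: 2.0000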